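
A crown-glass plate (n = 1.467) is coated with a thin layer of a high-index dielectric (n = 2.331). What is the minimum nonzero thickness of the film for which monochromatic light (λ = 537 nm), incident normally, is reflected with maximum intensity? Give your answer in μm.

Ray reflecting at the top interface goes from n = 1.0 toward n = 2.331: a half-wave phase shift.
At the lower boundary (n = 2.331 to n = 1.467) the reflected ray undergoes no phase shift.
Net: one phase inversion between the two reflected rays.
With one net inversion, constructive interference in reflection requires 2 n t = (m + ½) λ.
Minimum at m = 0: t = λ / (4 n) = 537 / (4 × 2.331) = 57.6 nm.

0.0576 μm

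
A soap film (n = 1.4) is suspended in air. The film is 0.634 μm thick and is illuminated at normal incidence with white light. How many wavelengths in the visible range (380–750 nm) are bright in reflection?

At the upper boundary (n = 1.0 to n = 1.4) the reflected ray undergoes a half-wave phase shift.
At the lower boundary (n = 1.4 to n = 1.0) the reflected ray undergoes no phase shift.
The two reflections differ by half a wavelength.
With one net inversion, constructive interference in reflection requires 2 n t = (m + ½) λ.
λ = 2 n t / (m + ½) = 1775 / (m + ½) nm.
m=1: 1183 nm (IR); m=2: 710 nm (visible); m=3: 507 nm (visible); m=4: 394 nm (visible); m=5: 323 nm (UV).

3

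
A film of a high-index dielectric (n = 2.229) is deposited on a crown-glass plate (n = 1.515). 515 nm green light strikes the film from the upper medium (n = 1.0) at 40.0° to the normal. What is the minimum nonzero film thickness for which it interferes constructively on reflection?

Top surface (1.0 → 2.229): reflection off a higher-index medium gives a half-wave phase shift.
Bottom surface (2.229 → 1.515): reflection off a lower-index medium gives no phase shift.
Exactly one π shift → a net half-wave offset.
So the condition for constructive reflection is 2 n t cos θ_r = (m + ½) λ.
Snell's law: 1.0 sin 40.0° = 2.229 sin θ_r → sin θ_r = 0.288, cos θ_r = 0.958.
Minimum at m = 0: t = λ / (4 n cos θ_r) = 515 / (4 × 2.229 × 0.958) = 60.3 nm.

60.3 nm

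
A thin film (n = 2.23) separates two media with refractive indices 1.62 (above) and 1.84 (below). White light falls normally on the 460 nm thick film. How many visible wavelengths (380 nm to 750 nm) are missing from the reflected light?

3

At the upper boundary (n = 1.62 to n = 2.23) the reflected ray undergoes a half-wave phase shift.
Ray reflecting at the bottom interface goes from n = 2.23 toward n = 1.84: no phase shift.
The two reflections differ by half a wavelength.
With one net inversion, destructive interference in reflection requires 2 n t = m λ.
λ = 2 n t / m = 2052 / m nm.
m=2: 1026 nm (IR); m=3: 684 nm (visible); m=4: 513 nm (visible); m=5: 410 nm (visible); m=6: 342 nm (UV).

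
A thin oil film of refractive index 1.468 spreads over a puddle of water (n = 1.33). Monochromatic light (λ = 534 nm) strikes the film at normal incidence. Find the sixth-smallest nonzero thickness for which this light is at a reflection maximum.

At the upper boundary (n = 1.0 to n = 1.468) the reflected ray undergoes a half-wave phase shift.
Ray reflecting at the bottom interface goes from n = 1.468 toward n = 1.33: no phase shift.
Net: one phase inversion between the two reflected rays.
For bright reflection here: 2 n t = (m + ½) λ.
The sixth-smallest nonzero thickness corresponds to m = 5: t = (m + ½) λ / (2 n) = 5.50 × 534 / (2 × 1.468) = 1000 nm.

1000 nm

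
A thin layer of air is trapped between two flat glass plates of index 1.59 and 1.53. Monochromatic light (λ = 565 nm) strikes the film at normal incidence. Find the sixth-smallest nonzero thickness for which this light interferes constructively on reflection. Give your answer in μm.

1.55 μm

At the upper boundary (n = 1.59 to n = 1.0) the reflected ray undergoes no phase shift.
Ray reflecting at the bottom interface goes from n = 1.0 toward n = 1.53: a half-wave phase shift.
The two reflections differ by half a wavelength.
With one net inversion, constructive interference in reflection requires 2 n t = (m + ½) λ.
The sixth-smallest nonzero thickness corresponds to m = 5: t = (m + ½) λ / (2 n) = 5.50 × 565 / (2 × 1.0) = 1554 nm.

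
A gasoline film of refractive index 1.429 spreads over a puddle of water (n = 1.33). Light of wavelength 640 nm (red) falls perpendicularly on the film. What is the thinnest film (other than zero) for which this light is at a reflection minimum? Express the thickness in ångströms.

2239 Å

At the upper boundary (n = 1.0 to n = 1.429) the reflected ray undergoes a half-wave phase shift.
Bottom surface (1.429 → 1.33): reflection off a lower-index medium gives no phase shift.
Exactly one π shift → a net half-wave offset.
So the condition for destructive reflection is 2 n t = m λ.
Minimum nonzero at m = 1: t = λ / (2 n) = 640 / (2 × 1.429) = 224 nm.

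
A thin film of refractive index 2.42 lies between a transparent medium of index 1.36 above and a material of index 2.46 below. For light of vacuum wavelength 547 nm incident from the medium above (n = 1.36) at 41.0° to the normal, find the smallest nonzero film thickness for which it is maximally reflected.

122 nm

Ray reflecting at the top interface goes from n = 1.36 toward n = 2.42: a half-wave phase shift.
Ray reflecting at the bottom interface goes from n = 2.42 toward n = 2.46: a half-wave phase shift.
Net: no relative phase inversion (both shifts match).
With no net inversion, constructive interference in reflection requires 2 n t cos θ_r = m λ.
Snell's law: 1.36 sin 41.0° = 2.42 sin θ_r → sin θ_r = 0.369, cos θ_r = 0.930.
Minimum nonzero at m = 1: t = λ / (2 n cos θ_r) = 547 / (2 × 2.42 × 0.930) = 122 nm.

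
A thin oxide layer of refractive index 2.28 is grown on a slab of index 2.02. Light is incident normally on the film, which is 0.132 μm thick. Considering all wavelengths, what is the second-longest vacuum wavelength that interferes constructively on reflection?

401 nm

Ray reflecting at the top interface goes from n = 1.0 toward n = 2.28: a half-wave phase shift.
At the lower boundary (n = 2.28 to n = 2.02) the reflected ray undergoes no phase shift.
The two reflections differ by half a wavelength.
So the condition for constructive reflection is 2 n t = (m + ½) λ.
λ = 2 n t / (m + ½). The second-longest wavelength is m = 1: λ = 2 × 2.28 × 132 / 1.50 = 401 nm.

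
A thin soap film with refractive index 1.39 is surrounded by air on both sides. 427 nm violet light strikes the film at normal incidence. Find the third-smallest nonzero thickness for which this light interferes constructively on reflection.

384 nm

Ray reflecting at the top interface goes from n = 1.0 toward n = 1.39: a half-wave phase shift.
Ray reflecting at the bottom interface goes from n = 1.39 toward n = 1.0: no phase shift.
Net: one phase inversion between the two reflected rays.
With one net inversion, constructive interference in reflection requires 2 n t = (m + ½) λ.
The third-smallest nonzero thickness corresponds to m = 2: t = (m + ½) λ / (2 n) = 2.50 × 427 / (2 × 1.39) = 384 nm.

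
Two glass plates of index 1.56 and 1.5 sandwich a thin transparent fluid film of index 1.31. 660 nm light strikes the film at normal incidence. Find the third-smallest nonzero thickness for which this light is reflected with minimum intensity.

Ray reflecting at the top interface goes from n = 1.56 toward n = 1.31: no phase shift.
At the lower boundary (n = 1.31 to n = 1.5) the reflected ray undergoes a half-wave phase shift.
Net: one phase inversion between the two reflected rays.
With one net inversion, destructive interference in reflection requires 2 n t = m λ.
The third-smallest nonzero thickness corresponds to m = 3: t = m λ / (2 n) = 3.00 × 660 / (2 × 1.31) = 756 nm.

756 nm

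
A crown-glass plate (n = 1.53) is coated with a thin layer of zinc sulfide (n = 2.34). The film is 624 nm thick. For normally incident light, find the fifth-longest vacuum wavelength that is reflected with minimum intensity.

Top surface (1.0 → 2.34): reflection off a higher-index medium gives a half-wave phase shift.
Bottom surface (2.34 → 1.53): reflection off a lower-index medium gives no phase shift.
Net: one phase inversion between the two reflected rays.
For dark reflection here: 2 n t = m λ.
λ = 2 n t / m. The fifth-longest wavelength is m = 5: λ = 2 × 2.34 × 624 / 5.00 = 584 nm.

584 nm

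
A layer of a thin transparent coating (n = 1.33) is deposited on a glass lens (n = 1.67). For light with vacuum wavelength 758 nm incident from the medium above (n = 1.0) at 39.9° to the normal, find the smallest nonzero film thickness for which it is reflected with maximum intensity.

Top surface (1.0 → 1.33): reflection off a higher-index medium gives a half-wave phase shift.
Bottom surface (1.33 → 1.67): reflection off a higher-index medium gives a half-wave phase shift.
Zero or two π shifts → no net half-wave offset.
For strong reflection here: 2 n t cos θ_r = m λ.
Snell's law: 1.0 sin 39.9° = 1.33 sin θ_r → sin θ_r = 0.482, cos θ_r = 0.876.
Minimum nonzero at m = 1: t = λ / (2 n cos θ_r) = 758 / (2 × 1.33 × 0.876) = 325 nm.

325 nm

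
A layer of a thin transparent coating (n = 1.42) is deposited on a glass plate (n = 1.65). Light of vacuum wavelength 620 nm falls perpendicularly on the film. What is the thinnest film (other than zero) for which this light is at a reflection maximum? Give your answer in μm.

At the upper boundary (n = 1.0 to n = 1.42) the reflected ray undergoes a half-wave phase shift.
Ray reflecting at the bottom interface goes from n = 1.42 toward n = 1.65: a half-wave phase shift.
Net: no relative phase inversion (both shifts match).
With no net inversion, constructive interference in reflection requires 2 n t = m λ.
Minimum nonzero at m = 1: t = λ / (2 n) = 620 / (2 × 1.42) = 218 nm.

0.218 μm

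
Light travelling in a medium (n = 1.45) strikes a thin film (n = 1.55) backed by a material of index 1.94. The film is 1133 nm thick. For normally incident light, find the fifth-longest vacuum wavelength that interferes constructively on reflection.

At the upper boundary (n = 1.45 to n = 1.55) the reflected ray undergoes a half-wave phase shift.
At the lower boundary (n = 1.55 to n = 1.94) the reflected ray undergoes a half-wave phase shift.
The two reflections carry the same phase change, so no net offset.
So the condition for constructive reflection is 2 n t = m λ.
λ = 2 n t / m. The fifth-longest wavelength is m = 5: λ = 2 × 1.55 × 1133 / 5.00 = 702 nm.

702 nm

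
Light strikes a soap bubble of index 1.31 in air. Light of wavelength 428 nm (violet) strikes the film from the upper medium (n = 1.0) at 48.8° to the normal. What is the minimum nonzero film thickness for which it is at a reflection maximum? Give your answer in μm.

0.0998 μm

Top surface (1.0 → 1.31): reflection off a higher-index medium gives a half-wave phase shift.
At the lower boundary (n = 1.31 to n = 1.0) the reflected ray undergoes no phase shift.
The two reflections differ by half a wavelength.
So the condition for constructive reflection is 2 n t cos θ_r = (m + ½) λ.
Snell's law: 1.0 sin 48.8° = 1.31 sin θ_r → sin θ_r = 0.574, cos θ_r = 0.819.
Minimum at m = 0: t = λ / (4 n cos θ_r) = 428 / (4 × 1.31 × 0.819) = 99.8 nm.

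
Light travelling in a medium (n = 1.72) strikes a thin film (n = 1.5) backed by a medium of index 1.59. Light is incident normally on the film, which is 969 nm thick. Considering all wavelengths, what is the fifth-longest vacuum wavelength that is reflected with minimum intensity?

581 nm

Top surface (1.72 → 1.5): reflection off a lower-index medium gives no phase shift.
At the lower boundary (n = 1.5 to n = 1.59) the reflected ray undergoes a half-wave phase shift.
The two reflections differ by half a wavelength.
With one net inversion, destructive interference in reflection requires 2 n t = m λ.
λ = 2 n t / m. The fifth-longest wavelength is m = 5: λ = 2 × 1.5 × 969 / 5.00 = 581 nm.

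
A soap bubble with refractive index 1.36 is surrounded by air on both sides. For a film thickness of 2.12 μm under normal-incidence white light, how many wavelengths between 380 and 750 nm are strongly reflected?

Ray reflecting at the top interface goes from n = 1.0 toward n = 1.36: a half-wave phase shift.
Ray reflecting at the bottom interface goes from n = 1.36 toward n = 1.0: no phase shift.
Net: one phase inversion between the two reflected rays.
With one net inversion, constructive interference in reflection requires 2 n t = (m + ½) λ.
λ = 2 n t / (m + ½) = 5766 / (m + ½) nm.
m=7: 769 nm (IR); m=8: 678 nm (visible); m=9: 607 nm (visible); m=10: 549 nm (visible); m=11: 501 nm (visible); m=12: 461 nm (visible); m=13: 427 nm (visible); m=14: 398 nm (visible); m=15: 372 nm (UV).

7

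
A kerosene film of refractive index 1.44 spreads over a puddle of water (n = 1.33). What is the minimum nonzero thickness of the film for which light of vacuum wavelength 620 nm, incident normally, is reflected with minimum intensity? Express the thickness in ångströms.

2153 Å

At the upper boundary (n = 1.0 to n = 1.44) the reflected ray undergoes a half-wave phase shift.
Bottom surface (1.44 → 1.33): reflection off a lower-index medium gives no phase shift.
Net: one phase inversion between the two reflected rays.
So the condition for destructive reflection is 2 n t = m λ.
Minimum nonzero at m = 1: t = λ / (2 n) = 620 / (2 × 1.44) = 215 nm.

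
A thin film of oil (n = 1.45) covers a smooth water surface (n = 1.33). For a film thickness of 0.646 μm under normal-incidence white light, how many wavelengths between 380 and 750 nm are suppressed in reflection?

2

Top surface (1.0 → 1.45): reflection off a higher-index medium gives a half-wave phase shift.
At the lower boundary (n = 1.45 to n = 1.33) the reflected ray undergoes no phase shift.
The two reflections differ by half a wavelength.
So the condition for destructive reflection is 2 n t = m λ.
λ = 2 n t / m = 1873 / m nm.
m=2: 937 nm (IR); m=3: 624 nm (visible); m=4: 468 nm (visible); m=5: 375 nm (UV).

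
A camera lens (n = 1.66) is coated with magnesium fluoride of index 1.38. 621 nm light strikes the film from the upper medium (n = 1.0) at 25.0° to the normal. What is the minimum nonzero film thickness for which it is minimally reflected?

At the upper boundary (n = 1.0 to n = 1.38) the reflected ray undergoes a half-wave phase shift.
Bottom surface (1.38 → 1.66): reflection off a higher-index medium gives a half-wave phase shift.
Net: no relative phase inversion (both shifts match).
So the condition for destructive reflection is 2 n t cos θ_r = (m + ½) λ.
Snell's law: 1.0 sin 25.0° = 1.38 sin θ_r → sin θ_r = 0.306, cos θ_r = 0.952.
Minimum at m = 0: t = λ / (4 n cos θ_r) = 621 / (4 × 1.38 × 0.952) = 118 nm.

118 nm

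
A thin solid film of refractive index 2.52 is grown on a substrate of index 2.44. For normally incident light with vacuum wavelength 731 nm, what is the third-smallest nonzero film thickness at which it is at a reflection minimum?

At the upper boundary (n = 1.0 to n = 2.52) the reflected ray undergoes a half-wave phase shift.
Bottom surface (2.52 → 2.44): reflection off a lower-index medium gives no phase shift.
Exactly one π shift → a net half-wave offset.
With one net inversion, destructive interference in reflection requires 2 n t = m λ.
The third-smallest nonzero thickness corresponds to m = 3: t = m λ / (2 n) = 3.00 × 731 / (2 × 2.52) = 435 nm.

435 nm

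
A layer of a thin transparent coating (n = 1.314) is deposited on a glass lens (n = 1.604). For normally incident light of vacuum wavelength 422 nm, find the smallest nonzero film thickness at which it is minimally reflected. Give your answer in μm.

Ray reflecting at the top interface goes from n = 1.0 toward n = 1.314: a half-wave phase shift.
Ray reflecting at the bottom interface goes from n = 1.314 toward n = 1.604: a half-wave phase shift.
Net: no relative phase inversion (both shifts match).
So the condition for destructive reflection is 2 n t = (m + ½) λ.
Minimum at m = 0: t = λ / (4 n) = 422 / (4 × 1.314) = 80.3 nm.

0.0803 μm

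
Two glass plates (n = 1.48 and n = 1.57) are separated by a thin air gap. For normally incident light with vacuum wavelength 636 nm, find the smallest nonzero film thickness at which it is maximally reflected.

Top surface (1.48 → 1.0): reflection off a lower-index medium gives no phase shift.
Bottom surface (1.0 → 1.57): reflection off a higher-index medium gives a half-wave phase shift.
The two reflections differ by half a wavelength.
With one net inversion, constructive interference in reflection requires 2 n t = (m + ½) λ.
Minimum at m = 0: t = λ / (4 n) = 636 / (4 × 1.0) = 159 nm.

159 nm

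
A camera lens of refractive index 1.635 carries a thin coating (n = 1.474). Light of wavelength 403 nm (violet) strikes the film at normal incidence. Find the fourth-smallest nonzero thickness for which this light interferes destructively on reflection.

478 nm

Ray reflecting at the top interface goes from n = 1.0 toward n = 1.474: a half-wave phase shift.
At the lower boundary (n = 1.474 to n = 1.635) the reflected ray undergoes a half-wave phase shift.
Net: no relative phase inversion (both shifts match).
With no net inversion, destructive interference in reflection requires 2 n t = (m + ½) λ.
The fourth-smallest nonzero thickness corresponds to m = 3: t = (m + ½) λ / (2 n) = 3.50 × 403 / (2 × 1.474) = 478 nm.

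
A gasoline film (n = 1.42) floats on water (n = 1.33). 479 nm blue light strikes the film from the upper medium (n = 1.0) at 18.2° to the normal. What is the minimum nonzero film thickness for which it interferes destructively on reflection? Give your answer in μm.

Top surface (1.0 → 1.42): reflection off a higher-index medium gives a half-wave phase shift.
Ray reflecting at the bottom interface goes from n = 1.42 toward n = 1.33: no phase shift.
Exactly one π shift → a net half-wave offset.
For weak reflection here: 2 n t cos θ_r = m λ.
Snell's law: 1.0 sin 18.2° = 1.42 sin θ_r → sin θ_r = 0.220, cos θ_r = 0.976.
Minimum nonzero at m = 1: t = λ / (2 n cos θ_r) = 479 / (2 × 1.42 × 0.976) = 173 nm.

0.173 μm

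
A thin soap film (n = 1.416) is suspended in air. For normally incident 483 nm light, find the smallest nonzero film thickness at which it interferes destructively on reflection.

Ray reflecting at the top interface goes from n = 1.0 toward n = 1.416: a half-wave phase shift.
Ray reflecting at the bottom interface goes from n = 1.416 toward n = 1.0: no phase shift.
Net: one phase inversion between the two reflected rays.
For weak reflection here: 2 n t = m λ.
Minimum nonzero at m = 1: t = λ / (2 n) = 483 / (2 × 1.416) = 171 nm.

171 nm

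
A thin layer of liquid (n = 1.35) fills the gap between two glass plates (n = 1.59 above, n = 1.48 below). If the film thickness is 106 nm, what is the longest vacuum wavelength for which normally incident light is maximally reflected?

Ray reflecting at the top interface goes from n = 1.59 toward n = 1.35: no phase shift.
Ray reflecting at the bottom interface goes from n = 1.35 toward n = 1.48: a half-wave phase shift.
Exactly one π shift → a net half-wave offset.
With one net inversion, constructive interference in reflection requires 2 n t = (m + ½) λ.
λ = 2 n t / (m + ½). The longest wavelength is m = 0: λ = 2 × 1.35 × 106 / 0.500 = 572 nm.

572 nm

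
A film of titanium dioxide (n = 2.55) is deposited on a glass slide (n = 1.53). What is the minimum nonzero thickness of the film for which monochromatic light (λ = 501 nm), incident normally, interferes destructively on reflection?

98.2 nm

Top surface (1.0 → 2.55): reflection off a higher-index medium gives a half-wave phase shift.
At the lower boundary (n = 2.55 to n = 1.53) the reflected ray undergoes no phase shift.
Exactly one π shift → a net half-wave offset.
With one net inversion, destructive interference in reflection requires 2 n t = m λ.
Minimum nonzero at m = 1: t = λ / (2 n) = 501 / (2 × 2.55) = 98.2 nm.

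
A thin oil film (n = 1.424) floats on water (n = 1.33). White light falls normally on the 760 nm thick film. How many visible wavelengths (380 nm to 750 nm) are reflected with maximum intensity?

Ray reflecting at the top interface goes from n = 1.0 toward n = 1.424: a half-wave phase shift.
Bottom surface (1.424 → 1.33): reflection off a lower-index medium gives no phase shift.
Exactly one π shift → a net half-wave offset.
With one net inversion, constructive interference in reflection requires 2 n t = (m + ½) λ.
λ = 2 n t / (m + ½) = 2164 / (m + ½) nm.
m=2: 866 nm (IR); m=3: 618 nm (visible); m=4: 481 nm (visible); m=5: 394 nm (visible); m=6: 333 nm (UV).

3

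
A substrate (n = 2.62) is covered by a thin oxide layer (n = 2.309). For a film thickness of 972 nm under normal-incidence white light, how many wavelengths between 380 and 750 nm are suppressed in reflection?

Top surface (1.0 → 2.309): reflection off a higher-index medium gives a half-wave phase shift.
Bottom surface (2.309 → 2.62): reflection off a higher-index medium gives a half-wave phase shift.
Net: no relative phase inversion (both shifts match).
For weak reflection here: 2 n t = (m + ½) λ.
λ = 2 n t / (m + ½) = 4489 / (m + ½) nm.
m=5: 816 nm (IR); m=6: 691 nm (visible); m=7: 598 nm (visible); m=8: 528 nm (visible); m=9: 472 nm (visible); m=10: 427 nm (visible); m=11: 390 nm (visible); m=12: 359 nm (UV).

6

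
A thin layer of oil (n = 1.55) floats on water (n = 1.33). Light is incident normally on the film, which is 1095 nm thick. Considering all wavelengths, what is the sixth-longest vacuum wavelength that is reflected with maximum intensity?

Top surface (1.0 → 1.55): reflection off a higher-index medium gives a half-wave phase shift.
At the lower boundary (n = 1.55 to n = 1.33) the reflected ray undergoes no phase shift.
The two reflections differ by half a wavelength.
So the condition for constructive reflection is 2 n t = (m + ½) λ.
λ = 2 n t / (m + ½). The sixth-longest wavelength is m = 5: λ = 2 × 1.55 × 1095 / 5.50 = 617 nm.

617 nm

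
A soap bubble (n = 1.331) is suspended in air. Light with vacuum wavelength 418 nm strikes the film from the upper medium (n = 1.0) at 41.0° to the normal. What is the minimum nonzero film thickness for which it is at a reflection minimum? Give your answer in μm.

0.180 μm

Top surface (1.0 → 1.331): reflection off a higher-index medium gives a half-wave phase shift.
At the lower boundary (n = 1.331 to n = 1.0) the reflected ray undergoes no phase shift.
The two reflections differ by half a wavelength.
For minimum reflection here: 2 n t cos θ_r = m λ.
Snell's law: 1.0 sin 41.0° = 1.331 sin θ_r → sin θ_r = 0.493, cos θ_r = 0.870.
Minimum nonzero at m = 1: t = λ / (2 n cos θ_r) = 418 / (2 × 1.331 × 0.870) = 180 nm.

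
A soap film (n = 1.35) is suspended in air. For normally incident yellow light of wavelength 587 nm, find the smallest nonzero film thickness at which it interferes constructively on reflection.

At the upper boundary (n = 1.0 to n = 1.35) the reflected ray undergoes a half-wave phase shift.
Ray reflecting at the bottom interface goes from n = 1.35 toward n = 1.0: no phase shift.
Exactly one π shift → a net half-wave offset.
With one net inversion, constructive interference in reflection requires 2 n t = (m + ½) λ.
Minimum at m = 0: t = λ / (4 n) = 587 / (4 × 1.35) = 109 nm.

109 nm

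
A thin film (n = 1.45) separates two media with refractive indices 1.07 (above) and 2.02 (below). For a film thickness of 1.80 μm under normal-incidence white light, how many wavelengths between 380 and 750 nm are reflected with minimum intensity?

7

Ray reflecting at the top interface goes from n = 1.07 toward n = 1.45: a half-wave phase shift.
Bottom surface (1.45 → 2.02): reflection off a higher-index medium gives a half-wave phase shift.
Net: no relative phase inversion (both shifts match).
So the condition for destructive reflection is 2 n t = (m + ½) λ.
λ = 2 n t / (m + ½) = 5220 / (m + ½) nm.
m=6: 803 nm (IR); m=7: 696 nm (visible); m=8: 614 nm (visible); m=9: 549 nm (visible); m=10: 497 nm (visible); m=11: 454 nm (visible); m=12: 418 nm (visible); m=13: 387 nm (visible); m=14: 360 nm (UV).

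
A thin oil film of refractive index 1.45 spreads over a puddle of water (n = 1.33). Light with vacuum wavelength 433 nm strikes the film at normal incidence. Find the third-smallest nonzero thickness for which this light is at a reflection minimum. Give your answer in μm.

0.448 μm

At the upper boundary (n = 1.0 to n = 1.45) the reflected ray undergoes a half-wave phase shift.
At the lower boundary (n = 1.45 to n = 1.33) the reflected ray undergoes no phase shift.
Exactly one π shift → a net half-wave offset.
For weak reflection here: 2 n t = m λ.
The third-smallest nonzero thickness corresponds to m = 3: t = m λ / (2 n) = 3.00 × 433 / (2 × 1.45) = 448 nm.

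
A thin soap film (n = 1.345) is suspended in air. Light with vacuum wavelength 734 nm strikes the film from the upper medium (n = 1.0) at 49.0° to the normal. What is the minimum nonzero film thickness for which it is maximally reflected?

165 nm

Ray reflecting at the top interface goes from n = 1.0 toward n = 1.345: a half-wave phase shift.
Bottom surface (1.345 → 1.0): reflection off a lower-index medium gives no phase shift.
Exactly one π shift → a net half-wave offset.
With one net inversion, constructive interference in reflection requires 2 n t cos θ_r = (m + ½) λ.
Snell's law: 1.0 sin 49.0° = 1.345 sin θ_r → sin θ_r = 0.561, cos θ_r = 0.828.
Minimum at m = 0: t = λ / (4 n cos θ_r) = 734 / (4 × 1.345 × 0.828) = 165 nm.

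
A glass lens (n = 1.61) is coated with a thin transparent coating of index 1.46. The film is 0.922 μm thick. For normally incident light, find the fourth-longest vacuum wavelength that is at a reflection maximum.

673 nm

Ray reflecting at the top interface goes from n = 1.0 toward n = 1.46: a half-wave phase shift.
At the lower boundary (n = 1.46 to n = 1.61) the reflected ray undergoes a half-wave phase shift.
The two reflections carry the same phase change, so no net offset.
For strong reflection here: 2 n t = m λ.
λ = 2 n t / m. The fourth-longest wavelength is m = 4: λ = 2 × 1.46 × 922 / 4.00 = 673 nm.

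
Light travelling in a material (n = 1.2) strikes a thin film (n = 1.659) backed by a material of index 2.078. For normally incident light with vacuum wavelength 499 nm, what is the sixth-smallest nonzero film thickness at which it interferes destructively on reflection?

827 nm

Top surface (1.2 → 1.659): reflection off a higher-index medium gives a half-wave phase shift.
Bottom surface (1.659 → 2.078): reflection off a higher-index medium gives a half-wave phase shift.
Zero or two π shifts → no net half-wave offset.
With no net inversion, destructive interference in reflection requires 2 n t = (m + ½) λ.
The sixth-smallest nonzero thickness corresponds to m = 5: t = (m + ½) λ / (2 n) = 5.50 × 499 / (2 × 1.659) = 827 nm.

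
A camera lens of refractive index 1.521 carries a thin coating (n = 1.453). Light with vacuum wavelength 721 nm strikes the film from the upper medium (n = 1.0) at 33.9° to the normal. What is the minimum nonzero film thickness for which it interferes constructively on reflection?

At the upper boundary (n = 1.0 to n = 1.453) the reflected ray undergoes a half-wave phase shift.
At the lower boundary (n = 1.453 to n = 1.521) the reflected ray undergoes a half-wave phase shift.
Zero or two π shifts → no net half-wave offset.
So the condition for constructive reflection is 2 n t cos θ_r = m λ.
Snell's law: 1.0 sin 33.9° = 1.453 sin θ_r → sin θ_r = 0.384, cos θ_r = 0.923.
Minimum nonzero at m = 1: t = λ / (2 n cos θ_r) = 721 / (2 × 1.453 × 0.923) = 269 nm.

269 nm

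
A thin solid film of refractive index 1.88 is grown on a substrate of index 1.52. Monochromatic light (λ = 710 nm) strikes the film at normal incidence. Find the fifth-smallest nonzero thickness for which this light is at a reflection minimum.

944 nm

Top surface (1.0 → 1.88): reflection off a higher-index medium gives a half-wave phase shift.
Ray reflecting at the bottom interface goes from n = 1.88 toward n = 1.52: no phase shift.
Exactly one π shift → a net half-wave offset.
For minimum reflection here: 2 n t = m λ.
The fifth-smallest nonzero thickness corresponds to m = 5: t = m λ / (2 n) = 5.00 × 710 / (2 × 1.88) = 944 nm.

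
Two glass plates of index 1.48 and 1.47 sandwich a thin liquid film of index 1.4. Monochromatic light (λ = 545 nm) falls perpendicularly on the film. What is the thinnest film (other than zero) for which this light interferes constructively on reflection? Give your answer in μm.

0.0973 μm

Top surface (1.48 → 1.4): reflection off a lower-index medium gives no phase shift.
Bottom surface (1.4 → 1.47): reflection off a higher-index medium gives a half-wave phase shift.
Exactly one π shift → a net half-wave offset.
For bright reflection here: 2 n t = (m + ½) λ.
Minimum at m = 0: t = λ / (4 n) = 545 / (4 × 1.4) = 97.3 nm.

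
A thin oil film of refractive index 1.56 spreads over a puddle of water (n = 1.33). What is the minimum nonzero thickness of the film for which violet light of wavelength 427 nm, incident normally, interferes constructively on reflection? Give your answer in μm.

0.0684 μm

Ray reflecting at the top interface goes from n = 1.0 toward n = 1.56: a half-wave phase shift.
At the lower boundary (n = 1.56 to n = 1.33) the reflected ray undergoes no phase shift.
Exactly one π shift → a net half-wave offset.
For strong reflection here: 2 n t = (m + ½) λ.
Minimum at m = 0: t = λ / (4 n) = 427 / (4 × 1.56) = 68.4 nm.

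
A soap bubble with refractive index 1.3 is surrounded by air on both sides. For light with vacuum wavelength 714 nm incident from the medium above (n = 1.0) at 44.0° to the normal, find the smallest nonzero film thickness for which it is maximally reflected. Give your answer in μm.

0.162 μm

At the upper boundary (n = 1.0 to n = 1.3) the reflected ray undergoes a half-wave phase shift.
At the lower boundary (n = 1.3 to n = 1.0) the reflected ray undergoes no phase shift.
The two reflections differ by half a wavelength.
With one net inversion, constructive interference in reflection requires 2 n t cos θ_r = (m + ½) λ.
Snell's law: 1.0 sin 44.0° = 1.3 sin θ_r → sin θ_r = 0.534, cos θ_r = 0.845.
Minimum at m = 0: t = λ / (4 n cos θ_r) = 714 / (4 × 1.3 × 0.845) = 162 nm.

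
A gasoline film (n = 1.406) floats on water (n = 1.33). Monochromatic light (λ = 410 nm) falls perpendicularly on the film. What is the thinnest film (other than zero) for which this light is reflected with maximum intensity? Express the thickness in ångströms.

Ray reflecting at the top interface goes from n = 1.0 toward n = 1.406: a half-wave phase shift.
Ray reflecting at the bottom interface goes from n = 1.406 toward n = 1.33: no phase shift.
The two reflections differ by half a wavelength.
With one net inversion, constructive interference in reflection requires 2 n t = (m + ½) λ.
Minimum at m = 0: t = λ / (4 n) = 410 / (4 × 1.406) = 72.9 nm.

729 Å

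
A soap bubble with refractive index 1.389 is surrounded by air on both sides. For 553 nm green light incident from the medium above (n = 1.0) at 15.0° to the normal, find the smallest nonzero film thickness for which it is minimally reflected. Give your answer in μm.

0.203 μm

Ray reflecting at the top interface goes from n = 1.0 toward n = 1.389: a half-wave phase shift.
At the lower boundary (n = 1.389 to n = 1.0) the reflected ray undergoes no phase shift.
The two reflections differ by half a wavelength.
So the condition for destructive reflection is 2 n t cos θ_r = m λ.
Snell's law: 1.0 sin 15.0° = 1.389 sin θ_r → sin θ_r = 0.186, cos θ_r = 0.982.
Minimum nonzero at m = 1: t = λ / (2 n cos θ_r) = 553 / (2 × 1.389 × 0.982) = 203 nm.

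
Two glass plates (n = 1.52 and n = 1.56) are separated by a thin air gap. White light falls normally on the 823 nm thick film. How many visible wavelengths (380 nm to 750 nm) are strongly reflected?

Ray reflecting at the top interface goes from n = 1.52 toward n = 1.0: no phase shift.
Ray reflecting at the bottom interface goes from n = 1.0 toward n = 1.56: a half-wave phase shift.
Exactly one π shift → a net half-wave offset.
So the condition for constructive reflection is 2 n t = (m + ½) λ.
λ = 2 n t / (m + ½) = 1646 / (m + ½) nm.
m=1: 1097 nm (IR); m=2: 658 nm (visible); m=3: 470 nm (visible); m=4: 366 nm (UV).

2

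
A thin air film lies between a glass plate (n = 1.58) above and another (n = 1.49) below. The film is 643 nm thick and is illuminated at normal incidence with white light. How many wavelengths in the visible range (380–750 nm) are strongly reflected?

1

Top surface (1.58 → 1.0): reflection off a lower-index medium gives no phase shift.
Ray reflecting at the bottom interface goes from n = 1.0 toward n = 1.49: a half-wave phase shift.
Net: one phase inversion between the two reflected rays.
So the condition for constructive reflection is 2 n t = (m + ½) λ.
λ = 2 n t / (m + ½) = 1286 / (m + ½) nm.
m=1: 857 nm (IR); m=2: 514 nm (visible); m=3: 367 nm (UV).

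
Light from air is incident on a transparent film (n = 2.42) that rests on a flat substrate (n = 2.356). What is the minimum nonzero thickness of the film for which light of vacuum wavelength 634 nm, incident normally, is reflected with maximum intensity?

Ray reflecting at the top interface goes from n = 1.0 toward n = 2.42: a half-wave phase shift.
Bottom surface (2.42 → 2.356): reflection off a lower-index medium gives no phase shift.
Exactly one π shift → a net half-wave offset.
So the condition for constructive reflection is 2 n t = (m + ½) λ.
Minimum at m = 0: t = λ / (4 n) = 634 / (4 × 2.42) = 65.5 nm.

65.5 nm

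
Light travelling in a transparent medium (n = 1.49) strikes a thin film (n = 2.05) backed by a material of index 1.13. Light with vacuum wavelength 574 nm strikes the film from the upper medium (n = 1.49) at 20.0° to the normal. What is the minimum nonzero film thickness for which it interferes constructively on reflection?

Top surface (1.49 → 2.05): reflection off a higher-index medium gives a half-wave phase shift.
Bottom surface (2.05 → 1.13): reflection off a lower-index medium gives no phase shift.
Exactly one π shift → a net half-wave offset.
For strong reflection here: 2 n t cos θ_r = (m + ½) λ.
Snell's law: 1.49 sin 20.0° = 2.05 sin θ_r → sin θ_r = 0.249, cos θ_r = 0.969.
Minimum at m = 0: t = λ / (4 n cos θ_r) = 574 / (4 × 2.05 × 0.969) = 72.3 nm.

72.3 nm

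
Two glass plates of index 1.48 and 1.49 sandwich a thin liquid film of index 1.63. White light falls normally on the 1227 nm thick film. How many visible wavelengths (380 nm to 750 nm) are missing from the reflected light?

5

At the upper boundary (n = 1.48 to n = 1.63) the reflected ray undergoes a half-wave phase shift.
Bottom surface (1.63 → 1.49): reflection off a lower-index medium gives no phase shift.
Exactly one π shift → a net half-wave offset.
So the condition for destructive reflection is 2 n t = m λ.
λ = 2 n t / m = 4000 / m nm.
m=5: 800 nm (IR); m=6: 667 nm (visible); m=7: 571 nm (visible); m=8: 500 nm (visible); m=9: 444 nm (visible); m=10: 400 nm (visible); m=11: 364 nm (UV).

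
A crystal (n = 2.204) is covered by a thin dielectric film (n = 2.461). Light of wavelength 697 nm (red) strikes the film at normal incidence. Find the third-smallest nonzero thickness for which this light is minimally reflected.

425 nm

Ray reflecting at the top interface goes from n = 1.0 toward n = 2.461: a half-wave phase shift.
Bottom surface (2.461 → 2.204): reflection off a lower-index medium gives no phase shift.
Exactly one π shift → a net half-wave offset.
For weak reflection here: 2 n t = m λ.
The third-smallest nonzero thickness corresponds to m = 3: t = m λ / (2 n) = 3.00 × 697 / (2 × 2.461) = 425 nm.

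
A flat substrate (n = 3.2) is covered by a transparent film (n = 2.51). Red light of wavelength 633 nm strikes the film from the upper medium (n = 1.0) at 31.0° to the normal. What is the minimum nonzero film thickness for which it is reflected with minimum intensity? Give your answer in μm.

At the upper boundary (n = 1.0 to n = 2.51) the reflected ray undergoes a half-wave phase shift.
Bottom surface (2.51 → 3.2): reflection off a higher-index medium gives a half-wave phase shift.
The two reflections carry the same phase change, so no net offset.
For minimum reflection here: 2 n t cos θ_r = (m + ½) λ.
Snell's law: 1.0 sin 31.0° = 2.51 sin θ_r → sin θ_r = 0.205, cos θ_r = 0.979.
Minimum at m = 0: t = λ / (4 n cos θ_r) = 633 / (4 × 2.51 × 0.979) = 64.4 nm.

0.0644 μm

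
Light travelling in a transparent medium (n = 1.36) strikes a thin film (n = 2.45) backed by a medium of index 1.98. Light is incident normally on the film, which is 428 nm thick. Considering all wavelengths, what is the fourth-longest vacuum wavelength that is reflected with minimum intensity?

Ray reflecting at the top interface goes from n = 1.36 toward n = 2.45: a half-wave phase shift.
Bottom surface (2.45 → 1.98): reflection off a lower-index medium gives no phase shift.
Exactly one π shift → a net half-wave offset.
So the condition for destructive reflection is 2 n t = m λ.
λ = 2 n t / m. The fourth-longest wavelength is m = 4: λ = 2 × 2.45 × 428 / 4.00 = 524 nm.

524 nm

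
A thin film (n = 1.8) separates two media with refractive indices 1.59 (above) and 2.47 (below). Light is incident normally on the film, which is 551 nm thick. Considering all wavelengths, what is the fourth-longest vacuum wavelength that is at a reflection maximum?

At the upper boundary (n = 1.59 to n = 1.8) the reflected ray undergoes a half-wave phase shift.
At the lower boundary (n = 1.8 to n = 2.47) the reflected ray undergoes a half-wave phase shift.
The two reflections carry the same phase change, so no net offset.
So the condition for constructive reflection is 2 n t = m λ.
λ = 2 n t / m. The fourth-longest wavelength is m = 4: λ = 2 × 1.8 × 551 / 4.00 = 496 nm.

496 nm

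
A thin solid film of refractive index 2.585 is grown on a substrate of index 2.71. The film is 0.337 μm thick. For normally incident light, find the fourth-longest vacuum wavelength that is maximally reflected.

Top surface (1.0 → 2.585): reflection off a higher-index medium gives a half-wave phase shift.
Ray reflecting at the bottom interface goes from n = 2.585 toward n = 2.71: a half-wave phase shift.
Zero or two π shifts → no net half-wave offset.
So the condition for constructive reflection is 2 n t = m λ.
λ = 2 n t / m. The fourth-longest wavelength is m = 4: λ = 2 × 2.585 × 337 / 4.00 = 436 nm.

436 nm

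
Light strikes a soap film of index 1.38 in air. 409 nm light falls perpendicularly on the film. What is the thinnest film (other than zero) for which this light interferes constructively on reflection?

Ray reflecting at the top interface goes from n = 1.0 toward n = 1.38: a half-wave phase shift.
Ray reflecting at the bottom interface goes from n = 1.38 toward n = 1.0: no phase shift.
Exactly one π shift → a net half-wave offset.
So the condition for constructive reflection is 2 n t = (m + ½) λ.
Minimum at m = 0: t = λ / (4 n) = 409 / (4 × 1.38) = 74.1 nm.

74.1 nm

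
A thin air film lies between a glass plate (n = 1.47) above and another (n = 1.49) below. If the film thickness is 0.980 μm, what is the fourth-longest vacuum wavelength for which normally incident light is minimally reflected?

490 nm

At the upper boundary (n = 1.47 to n = 1.0) the reflected ray undergoes no phase shift.
Bottom surface (1.0 → 1.49): reflection off a higher-index medium gives a half-wave phase shift.
Net: one phase inversion between the two reflected rays.
For minimum reflection here: 2 n t = m λ.
λ = 2 n t / m. The fourth-longest wavelength is m = 4: λ = 2 × 1.0 × 980 / 4.00 = 490 nm.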